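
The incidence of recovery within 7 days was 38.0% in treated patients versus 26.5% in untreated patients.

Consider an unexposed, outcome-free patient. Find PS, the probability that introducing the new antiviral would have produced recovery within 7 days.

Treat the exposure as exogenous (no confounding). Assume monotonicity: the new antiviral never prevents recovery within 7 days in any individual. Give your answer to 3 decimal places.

PS ≈ 0.156

p₁ = 0.38, p₀ = 0.265.
Under exogeneity and monotonicity, PS = (p₁ − p₀) / (1 − p₀).
PS = (0.38 − 0.265) / (1 − 0.265) = 0.115 / 0.735 ≈ 0.1565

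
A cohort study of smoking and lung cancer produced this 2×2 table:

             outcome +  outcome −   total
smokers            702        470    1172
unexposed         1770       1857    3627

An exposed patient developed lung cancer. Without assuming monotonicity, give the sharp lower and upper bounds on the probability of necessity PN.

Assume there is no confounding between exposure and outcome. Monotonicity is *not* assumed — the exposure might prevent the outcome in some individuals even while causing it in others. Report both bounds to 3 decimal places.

0.185 ≤ PN ≤ 0.855

p₁ = P(outcome | exposed) = 702/1172 = 0.59898
p₀ = P(outcome | unexposed) = 1770/3627 = 0.48801
Under exogeneity alone the bounds on PN are max{0,(p₁−p₀)/p₁} ≤ PN ≤ min{1,(1−p₀)/p₁}.
  lower = (p₁ − p₀)/p₁ = 0.11097 / 0.59898 ≈ 0.1853
  upper = min{1, (1 − p₀)/p₁} = 0.51199 / 0.59898 ≈ 0.8548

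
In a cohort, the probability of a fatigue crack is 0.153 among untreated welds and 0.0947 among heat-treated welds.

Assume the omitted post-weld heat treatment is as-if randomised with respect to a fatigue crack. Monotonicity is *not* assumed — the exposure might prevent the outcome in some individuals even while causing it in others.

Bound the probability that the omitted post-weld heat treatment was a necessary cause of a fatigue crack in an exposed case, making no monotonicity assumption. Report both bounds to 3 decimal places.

0.381 ≤ PN ≤ 1.000

Let p₁ = 0.153, p₀ = 0.0947.
Under exogeneity alone the bounds on PN are max{0,(p₁−p₀)/p₁} ≤ PN ≤ min{1,(1−p₀)/p₁}.
  lower = (p₁ − p₀)/p₁ = 0.0583 / 0.153 ≈ 0.3810
  upper = min{1, (1 − p₀)/p₁} = 0.9053 / 0.153 ≈ 5.9170 → capped at 1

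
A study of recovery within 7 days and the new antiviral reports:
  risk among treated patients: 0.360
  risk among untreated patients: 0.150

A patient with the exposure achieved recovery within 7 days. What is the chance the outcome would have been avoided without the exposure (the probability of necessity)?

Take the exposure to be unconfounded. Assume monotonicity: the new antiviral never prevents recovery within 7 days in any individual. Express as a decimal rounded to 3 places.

Let p₁ = 0.36, p₀ = 0.15.
Under exogeneity and monotonicity, PN = (p₁ − p₀) / p₁.
PN = (0.36 − 0.15) / 0.36 = 0.21 / 0.36 ≈ 0.5833

PN ≈ 0.583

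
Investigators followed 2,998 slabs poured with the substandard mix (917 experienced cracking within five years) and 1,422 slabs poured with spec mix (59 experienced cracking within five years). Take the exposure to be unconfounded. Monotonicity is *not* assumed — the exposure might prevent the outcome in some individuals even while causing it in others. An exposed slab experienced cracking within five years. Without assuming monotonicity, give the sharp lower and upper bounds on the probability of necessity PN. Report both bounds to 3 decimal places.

p₁ = P(outcome | exposed) = 917/2998 = 0.30587
p₀ = P(outcome | unexposed) = 59/1422 = 0.041491
Under exogeneity alone the bounds on PN are max{0,(p₁−p₀)/p₁} ≤ PN ≤ min{1,(1−p₀)/p₁}.
  lower = (p₁ − p₀)/p₁ = 0.26438 / 0.30587 ≈ 0.8644
  upper = min{1, (1 − p₀)/p₁} = 0.95851 / 0.30587 ≈ 3.1337 → capped at 1

0.864 ≤ PN ≤ 1.000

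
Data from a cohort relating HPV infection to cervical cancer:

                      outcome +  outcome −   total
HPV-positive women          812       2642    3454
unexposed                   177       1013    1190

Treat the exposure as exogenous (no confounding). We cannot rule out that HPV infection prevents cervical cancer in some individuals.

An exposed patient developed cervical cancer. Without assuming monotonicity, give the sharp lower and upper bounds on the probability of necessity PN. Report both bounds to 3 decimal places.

p₁ = P(outcome | exposed) = 812/3454 = 0.23509
p₀ = P(outcome | unexposed) = 177/1190 = 0.14874
Under exogeneity alone the bounds on PN are max{0,(p₁−p₀)/p₁} ≤ PN ≤ min{1,(1−p₀)/p₁}.
  lower = (p₁ − p₀)/p₁ = 0.08635 / 0.23509 ≈ 0.3673
  upper = min{1, (1 − p₀)/p₁} = 0.85126 / 0.23509 ≈ 3.6210 → capped at 1

0.367 ≤ PN ≤ 1.000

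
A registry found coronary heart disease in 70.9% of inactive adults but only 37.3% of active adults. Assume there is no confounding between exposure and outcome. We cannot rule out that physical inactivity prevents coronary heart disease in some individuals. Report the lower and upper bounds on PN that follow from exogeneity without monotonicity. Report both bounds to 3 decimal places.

0.474 ≤ PN ≤ 0.884

p₁ = 0.709, p₀ = 0.373.
Under exogeneity alone the bounds on PN are max{0,(p₁−p₀)/p₁} ≤ PN ≤ min{1,(1−p₀)/p₁}.
  lower = (p₁ − p₀)/p₁ = 0.336 / 0.709 ≈ 0.4739
  upper = min{1, (1 − p₀)/p₁} = 0.627 / 0.709 ≈ 0.8843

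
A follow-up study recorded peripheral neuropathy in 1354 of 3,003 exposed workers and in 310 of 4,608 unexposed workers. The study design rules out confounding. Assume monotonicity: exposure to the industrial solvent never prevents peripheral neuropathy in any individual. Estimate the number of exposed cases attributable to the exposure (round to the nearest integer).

about 1152 cases

p₁ = P(outcome | exposed) = 1354/3003 = 0.45088
p₀ = P(outcome | unexposed) = 310/4608 = 0.067274
PN = (p₁ − p₀)/p₁ = (0.45088 − 0.067274) / 0.45088 ≈ 0.85079.
Attributable cases ≈ PN × (exposed cases) = 0.85079 × 1354 ≈ 1151.98.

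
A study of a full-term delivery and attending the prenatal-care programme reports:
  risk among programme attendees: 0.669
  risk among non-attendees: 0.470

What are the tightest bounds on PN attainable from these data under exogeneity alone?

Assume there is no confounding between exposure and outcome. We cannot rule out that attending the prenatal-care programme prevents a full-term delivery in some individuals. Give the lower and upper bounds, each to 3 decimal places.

0.297 ≤ PN ≤ 0.792

Let p₁ = 0.669, p₀ = 0.47.
Under exogeneity alone the bounds on PN are max{0,(p₁−p₀)/p₁} ≤ PN ≤ min{1,(1−p₀)/p₁}.
  lower = (p₁ − p₀)/p₁ = 0.199 / 0.669 ≈ 0.2975
  upper = min{1, (1 − p₀)/p₁} = 0.53 / 0.669 ≈ 0.7922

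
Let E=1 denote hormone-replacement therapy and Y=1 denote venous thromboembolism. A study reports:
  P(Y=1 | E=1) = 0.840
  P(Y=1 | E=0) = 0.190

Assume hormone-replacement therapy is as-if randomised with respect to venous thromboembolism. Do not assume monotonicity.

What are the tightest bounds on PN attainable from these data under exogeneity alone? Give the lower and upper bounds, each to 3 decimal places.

Let p₁ = 0.84, p₀ = 0.19.
Under exogeneity alone the bounds on PN are max{0,(p₁−p₀)/p₁} ≤ PN ≤ min{1,(1−p₀)/p₁}.
  lower = (p₁ − p₀)/p₁ = 0.65 / 0.84 ≈ 0.7738
  upper = min{1, (1 − p₀)/p₁} = 0.81 / 0.84 ≈ 0.9643

0.774 ≤ PN ≤ 0.964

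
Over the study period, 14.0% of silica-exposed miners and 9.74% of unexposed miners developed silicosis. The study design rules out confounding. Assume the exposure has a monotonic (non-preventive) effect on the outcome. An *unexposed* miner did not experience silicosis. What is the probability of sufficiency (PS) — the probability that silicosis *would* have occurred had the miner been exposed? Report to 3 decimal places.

p₁ = 0.14, p₀ = 0.0974.
Under exogeneity and monotonicity, PS = (p₁ − p₀) / (1 − p₀).
PS = (0.14 − 0.0974) / (1 − 0.0974) = 0.0426 / 0.9026 ≈ 0.0472

PS ≈ 0.047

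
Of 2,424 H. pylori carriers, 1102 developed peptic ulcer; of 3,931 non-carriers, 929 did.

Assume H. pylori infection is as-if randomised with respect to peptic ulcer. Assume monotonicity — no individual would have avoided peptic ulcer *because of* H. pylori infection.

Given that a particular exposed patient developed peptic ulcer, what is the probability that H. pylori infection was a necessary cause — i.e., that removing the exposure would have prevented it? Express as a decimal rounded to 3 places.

PN ≈ 0.480

p₁ = P(outcome | exposed) = 1102/2424 = 0.45462
p₀ = P(outcome | unexposed) = 929/3931 = 0.23633
Under exogeneity and monotonicity, PN = (p₁ − p₀) / p₁.
PN = (0.45462 − 0.23633) / 0.45462 = 0.21829 / 0.45462 ≈ 0.4802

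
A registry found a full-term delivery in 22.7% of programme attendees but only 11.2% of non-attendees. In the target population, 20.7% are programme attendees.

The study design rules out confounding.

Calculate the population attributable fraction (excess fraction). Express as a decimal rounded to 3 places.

p₁ = 0.227, p₀ = 0.112.
Overall risk P(Y=1) = π·p₁ + (1−π)·p₀ = 0.207×0.227 + 0.793×0.112 = 0.1358.
Under exogeneity, PAF = [P(Y=1) − p₀] / P(Y=1).
PAF = (0.1358 − 0.112) / 0.1358 ≈ 0.1753

PAF ≈ 0.175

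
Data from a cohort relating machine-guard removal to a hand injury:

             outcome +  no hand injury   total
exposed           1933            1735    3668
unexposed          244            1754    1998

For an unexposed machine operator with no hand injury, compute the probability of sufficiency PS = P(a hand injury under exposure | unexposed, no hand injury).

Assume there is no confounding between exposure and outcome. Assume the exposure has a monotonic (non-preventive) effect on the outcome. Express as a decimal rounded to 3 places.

PS ≈ 0.461

p₁ = P(outcome | exposed) = 1933/3668 = 0.52699
p₀ = P(outcome | unexposed) = 244/1998 = 0.12212
Under exogeneity and monotonicity, PS = (p₁ − p₀) / (1 − p₀).
PS = (0.52699 − 0.12212) / (1 − 0.12212) = 0.40487 / 0.87788 ≈ 0.4612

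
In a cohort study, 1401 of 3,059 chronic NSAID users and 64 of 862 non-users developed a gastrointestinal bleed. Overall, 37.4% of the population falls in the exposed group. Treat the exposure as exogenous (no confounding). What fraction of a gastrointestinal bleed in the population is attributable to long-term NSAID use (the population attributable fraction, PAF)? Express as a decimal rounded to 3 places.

PAF ≈ 0.659

p₁ = P(outcome | exposed) = 1401/3059 = 0.45799
p₀ = P(outcome | unexposed) = 64/862 = 0.074246
Overall risk P(Y=1) = π·p₁ + (1−π)·p₀ = 0.374×0.45799 + 0.626×0.074246 = 0.21777.
Under exogeneity, PAF = [P(Y=1) − p₀] / P(Y=1).
PAF = (0.21777 − 0.074246) / 0.21777 ≈ 0.6591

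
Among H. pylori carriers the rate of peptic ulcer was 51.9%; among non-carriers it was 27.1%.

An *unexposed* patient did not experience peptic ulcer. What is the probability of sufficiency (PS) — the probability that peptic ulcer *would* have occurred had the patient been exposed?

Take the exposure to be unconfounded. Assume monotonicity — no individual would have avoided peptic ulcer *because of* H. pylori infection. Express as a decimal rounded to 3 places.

PS ≈ 0.340

p₁ = 0.519, p₀ = 0.271.
Under exogeneity and monotonicity, PS = (p₁ − p₀) / (1 − p₀).
PS = (0.519 − 0.271) / (1 − 0.271) = 0.248 / 0.729 ≈ 0.3402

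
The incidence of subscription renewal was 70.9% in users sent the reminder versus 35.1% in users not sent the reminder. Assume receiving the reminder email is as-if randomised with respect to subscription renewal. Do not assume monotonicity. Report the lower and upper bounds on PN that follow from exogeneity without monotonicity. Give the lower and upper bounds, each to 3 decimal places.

0.505 ≤ PN ≤ 0.915

p₁ = 0.709, p₀ = 0.351.
Under exogeneity alone the bounds on PN are max{0,(p₁−p₀)/p₁} ≤ PN ≤ min{1,(1−p₀)/p₁}.
  lower = (p₁ − p₀)/p₁ = 0.358 / 0.709 ≈ 0.5049
  upper = min{1, (1 − p₀)/p₁} = 0.649 / 0.709 ≈ 0.9154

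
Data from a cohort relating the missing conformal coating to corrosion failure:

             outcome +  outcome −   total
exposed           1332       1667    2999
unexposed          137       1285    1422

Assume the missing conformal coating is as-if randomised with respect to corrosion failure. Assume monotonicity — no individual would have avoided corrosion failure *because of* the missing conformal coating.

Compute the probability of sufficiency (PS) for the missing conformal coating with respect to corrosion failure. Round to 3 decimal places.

PS ≈ 0.385

p₁ = P(outcome | exposed) = 1332/2999 = 0.44415
p₀ = P(outcome | unexposed) = 137/1422 = 0.096343
Under exogeneity and monotonicity, PS = (p₁ − p₀)/(1 − p₀).
PS = (0.44415 − 0.096343) / 0.90366 ≈ 0.3849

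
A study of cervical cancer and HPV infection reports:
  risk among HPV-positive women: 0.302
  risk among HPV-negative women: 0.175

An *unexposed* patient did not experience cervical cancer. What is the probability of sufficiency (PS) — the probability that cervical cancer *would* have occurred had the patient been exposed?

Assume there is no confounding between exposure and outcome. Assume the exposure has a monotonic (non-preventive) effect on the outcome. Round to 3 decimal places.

Let p₁ = 0.302, p₀ = 0.175.
Under exogeneity and monotonicity, PS = (p₁ − p₀) / (1 − p₀).
PS = (0.302 − 0.175) / (1 − 0.175) = 0.127 / 0.825 ≈ 0.1539

PS ≈ 0.154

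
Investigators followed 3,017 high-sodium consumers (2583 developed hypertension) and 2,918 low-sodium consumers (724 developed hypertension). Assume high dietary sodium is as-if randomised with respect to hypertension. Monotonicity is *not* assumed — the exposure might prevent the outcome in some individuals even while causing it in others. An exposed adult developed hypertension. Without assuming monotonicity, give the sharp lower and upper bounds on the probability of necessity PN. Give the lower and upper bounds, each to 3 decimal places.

0.710 ≤ PN ≤ 0.878

p₁ = P(outcome | exposed) = 2583/3017 = 0.85615
p₀ = P(outcome | unexposed) = 724/2918 = 0.24812
Under exogeneity alone the bounds on PN are max{0,(p₁−p₀)/p₁} ≤ PN ≤ min{1,(1−p₀)/p₁}.
  lower = (p₁ − p₀)/p₁ = 0.60803 / 0.85615 ≈ 0.7102
  upper = min{1, (1 − p₀)/p₁} = 0.75188 / 0.85615 ≈ 0.8782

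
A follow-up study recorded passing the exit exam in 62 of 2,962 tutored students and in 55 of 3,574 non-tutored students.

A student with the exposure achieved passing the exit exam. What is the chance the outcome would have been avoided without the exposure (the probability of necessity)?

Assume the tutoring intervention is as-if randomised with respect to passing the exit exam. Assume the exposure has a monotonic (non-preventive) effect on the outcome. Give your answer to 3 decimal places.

p₁ = P(outcome | exposed) = 62/2962 = 0.020932
p₀ = P(outcome | unexposed) = 55/3574 = 0.015389
Under exogeneity and monotonicity, PN = (p₁ − p₀) / p₁.
PN = (0.020932 − 0.015389) / 0.020932 = 0.0055429 / 0.020932 ≈ 0.2648

PN ≈ 0.265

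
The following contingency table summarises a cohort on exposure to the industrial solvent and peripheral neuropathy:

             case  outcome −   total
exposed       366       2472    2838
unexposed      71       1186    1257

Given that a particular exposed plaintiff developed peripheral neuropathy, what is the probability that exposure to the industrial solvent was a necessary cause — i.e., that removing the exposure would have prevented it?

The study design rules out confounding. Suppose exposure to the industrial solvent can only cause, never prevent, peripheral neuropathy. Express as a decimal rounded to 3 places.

PN ≈ 0.562

p₁ = P(outcome | exposed) = 366/2838 = 0.12896
p₀ = P(outcome | unexposed) = 71/1257 = 0.056484
Under exogeneity and monotonicity, PN = (p₁ − p₀) / p₁.
PN = (0.12896 − 0.056484) / 0.12896 = 0.07248 / 0.12896 ≈ 0.5620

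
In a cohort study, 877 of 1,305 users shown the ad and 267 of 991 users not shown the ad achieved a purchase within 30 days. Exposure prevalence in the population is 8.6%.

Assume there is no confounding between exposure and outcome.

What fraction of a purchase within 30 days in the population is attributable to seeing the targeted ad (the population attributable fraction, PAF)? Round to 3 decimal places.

PAF ≈ 0.114

p₁ = P(outcome | exposed) = 877/1305 = 0.67203
p₀ = P(outcome | unexposed) = 267/991 = 0.26942
Overall risk P(Y=1) = π·p₁ + (1−π)·p₀ = 0.086×0.67203 + 0.914×0.26942 = 0.30405.
Under exogeneity, PAF = [P(Y=1) − p₀] / P(Y=1).
PAF = (0.30405 − 0.26942) / 0.30405 ≈ 0.1139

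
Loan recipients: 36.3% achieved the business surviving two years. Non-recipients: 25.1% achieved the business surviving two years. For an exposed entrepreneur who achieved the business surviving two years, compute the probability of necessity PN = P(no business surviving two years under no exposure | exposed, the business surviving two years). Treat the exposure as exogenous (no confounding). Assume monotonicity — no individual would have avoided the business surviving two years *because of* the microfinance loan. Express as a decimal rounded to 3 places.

PN ≈ 0.309

p₁ = 0.363, p₀ = 0.251.
Under exogeneity and monotonicity, PN = (p₁ − p₀) / p₁.
PN = (0.363 − 0.251) / 0.363 = 0.112 / 0.363 ≈ 0.3085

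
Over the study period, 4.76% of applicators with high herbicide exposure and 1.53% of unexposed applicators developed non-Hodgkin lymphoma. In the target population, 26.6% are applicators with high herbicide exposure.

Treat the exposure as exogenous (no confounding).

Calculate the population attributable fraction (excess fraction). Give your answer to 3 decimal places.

PAF ≈ 0.360

p₁ = 0.0476, p₀ = 0.0153.
Overall risk P(Y=1) = π·p₁ + (1−π)·p₀ = 0.266×0.0476 + 0.734×0.0153 = 0.023892.
Under exogeneity, PAF = [P(Y=1) − p₀] / P(Y=1).
PAF = (0.023892 − 0.0153) / 0.023892 ≈ 0.3596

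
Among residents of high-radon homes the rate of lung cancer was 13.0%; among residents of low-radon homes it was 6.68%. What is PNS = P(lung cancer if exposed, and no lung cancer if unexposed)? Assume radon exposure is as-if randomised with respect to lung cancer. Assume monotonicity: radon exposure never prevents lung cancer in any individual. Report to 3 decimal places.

p₁ = 0.13, p₀ = 0.0668.
Under exogeneity and monotonicity, PNS = p₁ − p₀.
PNS = 0.13 − 0.0668 = 0.0632

PNS ≈ 0.063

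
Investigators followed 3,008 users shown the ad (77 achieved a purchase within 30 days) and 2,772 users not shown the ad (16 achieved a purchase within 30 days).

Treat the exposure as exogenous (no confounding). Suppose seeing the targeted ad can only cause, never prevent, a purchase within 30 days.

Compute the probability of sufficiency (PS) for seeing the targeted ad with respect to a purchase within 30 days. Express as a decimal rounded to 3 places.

p₁ = P(outcome | exposed) = 77/3008 = 0.025598
p₀ = P(outcome | unexposed) = 16/2772 = 0.005772
Under exogeneity and monotonicity, PS = (p₁ − p₀) / (1 − p₀).
PS = (0.025598 − 0.005772) / (1 − 0.005772) = 0.019826 / 0.99423 ≈ 0.0199

PS ≈ 0.020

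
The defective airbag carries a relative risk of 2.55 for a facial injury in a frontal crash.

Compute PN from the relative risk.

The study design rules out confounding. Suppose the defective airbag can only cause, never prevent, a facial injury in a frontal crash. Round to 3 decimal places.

Under exogeneity and monotonicity, PN = (RR − 1) / RR = 1 − 1/RR.
PN = (2.55 − 1) / 2.55 = 1.55 / 2.55 ≈ 0.6078

PN ≈ 0.608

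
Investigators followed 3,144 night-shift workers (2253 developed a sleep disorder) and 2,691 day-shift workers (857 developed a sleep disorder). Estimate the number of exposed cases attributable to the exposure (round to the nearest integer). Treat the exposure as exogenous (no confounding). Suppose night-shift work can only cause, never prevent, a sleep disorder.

about 1252 cases

p₁ = P(outcome | exposed) = 2253/3144 = 0.7166
p₀ = P(outcome | unexposed) = 857/2691 = 0.31847
PN = (p₁ − p₀)/p₁ = (0.7166 − 0.31847) / 0.7166 ≈ 0.55559.
Attributable cases ≈ PN × (exposed cases) = 0.55559 × 2253 ≈ 1251.73.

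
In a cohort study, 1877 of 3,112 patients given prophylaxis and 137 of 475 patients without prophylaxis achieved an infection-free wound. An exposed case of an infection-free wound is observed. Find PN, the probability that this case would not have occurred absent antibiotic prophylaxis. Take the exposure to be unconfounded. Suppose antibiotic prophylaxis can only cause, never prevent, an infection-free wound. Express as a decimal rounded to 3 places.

PN ≈ 0.522

p₁ = P(outcome | exposed) = 1877/3112 = 0.60315
p₀ = P(outcome | unexposed) = 137/475 = 0.28842
Under exogeneity and monotonicity, PN = (p₁ − p₀) / p₁.
PN = (0.60315 − 0.28842) / 0.60315 = 0.31473 / 0.60315 ≈ 0.5218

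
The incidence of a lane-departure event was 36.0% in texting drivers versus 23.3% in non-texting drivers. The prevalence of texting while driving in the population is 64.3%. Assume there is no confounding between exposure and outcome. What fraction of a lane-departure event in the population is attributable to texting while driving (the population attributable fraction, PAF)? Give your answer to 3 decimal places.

PAF ≈ 0.260

p₁ = 0.36, p₀ = 0.233.
Overall risk P(Y=1) = π·p₁ + (1−π)·p₀ = 0.643×0.36 + 0.357×0.233 = 0.31466.
Under exogeneity, PAF = [P(Y=1) − p₀] / P(Y=1).
PAF = (0.31466 − 0.233) / 0.31466 ≈ 0.2595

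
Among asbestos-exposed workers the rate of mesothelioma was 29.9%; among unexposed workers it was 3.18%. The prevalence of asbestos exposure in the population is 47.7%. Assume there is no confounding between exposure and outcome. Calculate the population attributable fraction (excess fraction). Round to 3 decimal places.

p₁ = 0.299, p₀ = 0.0318.
Overall risk P(Y=1) = π·p₁ + (1−π)·p₀ = 0.477×0.299 + 0.523×0.0318 = 0.15925.
Under exogeneity, PAF = [P(Y=1) − p₀] / P(Y=1).
PAF = (0.15925 − 0.0318) / 0.15925 ≈ 0.8003

PAF ≈ 0.800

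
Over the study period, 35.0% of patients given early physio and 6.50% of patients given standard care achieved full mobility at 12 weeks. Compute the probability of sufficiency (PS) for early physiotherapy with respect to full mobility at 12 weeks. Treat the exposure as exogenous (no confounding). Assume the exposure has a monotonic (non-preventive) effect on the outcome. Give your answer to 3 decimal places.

p₁ = 0.35, p₀ = 0.065.
Under exogeneity and monotonicity, PS = (p₁ − p₀) / (1 − p₀).
PS = (0.35 − 0.065) / (1 − 0.065) = 0.285 / 0.935 ≈ 0.3048

PS ≈ 0.305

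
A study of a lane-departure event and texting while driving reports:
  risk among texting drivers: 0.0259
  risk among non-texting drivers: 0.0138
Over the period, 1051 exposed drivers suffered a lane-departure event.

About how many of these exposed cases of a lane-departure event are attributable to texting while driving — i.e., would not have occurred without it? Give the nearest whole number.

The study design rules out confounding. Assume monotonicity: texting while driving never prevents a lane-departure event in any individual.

Let p₁ = 0.0259, p₀ = 0.0138.
PN = (p₁ − p₀)/p₁ = (0.0259 − 0.0138) / 0.0259 ≈ 0.46718.
Attributable cases ≈ PN × (exposed cases) = 0.46718 × 1051 ≈ 491.01.

about 491 cases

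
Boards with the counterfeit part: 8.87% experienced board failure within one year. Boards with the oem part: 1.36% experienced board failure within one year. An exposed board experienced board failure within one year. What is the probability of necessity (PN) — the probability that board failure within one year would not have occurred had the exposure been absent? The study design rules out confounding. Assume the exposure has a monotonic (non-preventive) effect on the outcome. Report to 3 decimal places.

PN ≈ 0.847

p₁ = 0.0887, p₀ = 0.0136.
Under exogeneity and monotonicity, PN = (p₁ − p₀) / p₁.
PN = (0.0887 − 0.0136) / 0.0887 = 0.0751 / 0.0887 ≈ 0.8467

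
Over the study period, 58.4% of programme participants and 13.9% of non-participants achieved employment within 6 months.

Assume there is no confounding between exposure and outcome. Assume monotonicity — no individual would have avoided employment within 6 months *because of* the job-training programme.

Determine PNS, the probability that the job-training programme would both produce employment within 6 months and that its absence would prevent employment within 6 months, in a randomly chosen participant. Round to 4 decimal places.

p₁ = 0.584, p₀ = 0.139.
Under exogeneity and monotonicity, PNS = p₁ − p₀.
PNS = 0.584 − 0.139 = 0.445

PNS ≈ 0.4450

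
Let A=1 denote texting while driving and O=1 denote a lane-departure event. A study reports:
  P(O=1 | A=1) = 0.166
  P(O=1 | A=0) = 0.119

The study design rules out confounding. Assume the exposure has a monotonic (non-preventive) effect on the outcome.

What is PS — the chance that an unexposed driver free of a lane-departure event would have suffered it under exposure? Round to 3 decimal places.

Let p₁ = 0.166, p₀ = 0.119.
Under exogeneity and monotonicity, PS = (p₁ − p₀) / (1 − p₀).
PS = (0.166 − 0.119) / (1 − 0.119) = 0.047 / 0.881 ≈ 0.0533

PS ≈ 0.053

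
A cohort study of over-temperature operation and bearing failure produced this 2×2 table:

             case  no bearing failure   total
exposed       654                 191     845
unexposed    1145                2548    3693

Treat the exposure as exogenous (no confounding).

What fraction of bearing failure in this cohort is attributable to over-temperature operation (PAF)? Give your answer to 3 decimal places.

p₁ = P(outcome | exposed) = 654/845 = 0.77396
p₀ = P(outcome | unexposed) = 1145/3693 = 0.31005
Exposure prevalence π = 845/4538 = 0.18621; overall risk P(Y=1) = 0.39643.
Under exogeneity, PAF = [P(Y=1) − p₀]/P(Y=1).
PAF = (0.39643 − 0.31005) / 0.39643 ≈ 0.2179

PAF ≈ 0.218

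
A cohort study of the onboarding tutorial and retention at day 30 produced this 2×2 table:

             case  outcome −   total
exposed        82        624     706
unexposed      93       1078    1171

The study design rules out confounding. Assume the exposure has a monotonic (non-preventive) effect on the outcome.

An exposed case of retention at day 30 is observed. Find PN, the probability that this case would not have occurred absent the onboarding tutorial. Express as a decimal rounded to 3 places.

PN ≈ 0.316

p₁ = P(outcome | exposed) = 82/706 = 0.11615
p₀ = P(outcome | unexposed) = 93/1171 = 0.079419
Under exogeneity and monotonicity, PN = (p₁ − p₀) / p₁.
PN = (0.11615 − 0.079419) / 0.11615 = 0.036728 / 0.11615 ≈ 0.3162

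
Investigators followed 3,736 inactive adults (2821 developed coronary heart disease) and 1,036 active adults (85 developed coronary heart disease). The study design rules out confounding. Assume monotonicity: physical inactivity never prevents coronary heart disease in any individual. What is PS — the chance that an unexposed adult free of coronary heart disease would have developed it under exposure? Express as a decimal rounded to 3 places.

p₁ = P(outcome | exposed) = 2821/3736 = 0.75509
p₀ = P(outcome | unexposed) = 85/1036 = 0.082046
Under exogeneity and monotonicity, PS = (p₁ − p₀) / (1 − p₀).
PS = (0.75509 − 0.082046) / (1 − 0.082046) = 0.67304 / 0.91795 ≈ 0.7332

PS ≈ 0.733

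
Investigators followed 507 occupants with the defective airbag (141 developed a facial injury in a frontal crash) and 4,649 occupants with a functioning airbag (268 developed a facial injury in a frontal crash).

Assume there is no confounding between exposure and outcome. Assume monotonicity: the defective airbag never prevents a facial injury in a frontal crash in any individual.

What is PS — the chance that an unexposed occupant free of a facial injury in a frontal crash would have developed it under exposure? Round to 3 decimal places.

PS ≈ 0.234

p₁ = P(outcome | exposed) = 141/507 = 0.27811
p₀ = P(outcome | unexposed) = 268/4649 = 0.057647
Under exogeneity and monotonicity, PS = (p₁ − p₀) / (1 − p₀).
PS = (0.27811 − 0.057647) / (1 − 0.057647) = 0.22046 / 0.94235 ≈ 0.2339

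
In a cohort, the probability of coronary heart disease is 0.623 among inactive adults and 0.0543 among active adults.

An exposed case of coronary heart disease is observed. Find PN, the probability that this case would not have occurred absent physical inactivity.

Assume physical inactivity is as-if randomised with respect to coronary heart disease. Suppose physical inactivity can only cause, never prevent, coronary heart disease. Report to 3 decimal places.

Let p₁ = 0.623, p₀ = 0.0543.
Under exogeneity and monotonicity, PN = (p₁ − p₀) / p₁.
PN = (0.623 − 0.0543) / 0.623 = 0.5687 / 0.623 ≈ 0.9128

PN ≈ 0.913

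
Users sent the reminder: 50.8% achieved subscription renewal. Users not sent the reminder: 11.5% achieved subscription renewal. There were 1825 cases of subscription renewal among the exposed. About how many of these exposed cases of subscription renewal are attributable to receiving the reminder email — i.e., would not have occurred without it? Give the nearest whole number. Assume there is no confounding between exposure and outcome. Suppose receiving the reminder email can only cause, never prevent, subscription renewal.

p₁ = 0.508, p₀ = 0.115.
PN = (p₁ − p₀)/p₁ = (0.508 − 0.115) / 0.508 ≈ 0.77362.
Attributable cases ≈ PN × (exposed cases) = 0.77362 × 1825 ≈ 1411.86.

about 1412 cases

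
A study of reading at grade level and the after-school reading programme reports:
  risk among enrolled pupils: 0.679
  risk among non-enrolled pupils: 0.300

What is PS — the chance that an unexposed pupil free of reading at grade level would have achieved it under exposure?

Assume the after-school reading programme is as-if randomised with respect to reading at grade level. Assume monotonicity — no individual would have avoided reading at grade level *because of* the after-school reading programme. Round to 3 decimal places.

PS ≈ 0.541

Let p₁ = 0.679, p₀ = 0.3.
Under exogeneity and monotonicity, PS = (p₁ − p₀) / (1 − p₀).
PS = (0.679 − 0.3) / (1 − 0.3) = 0.379 / 0.7 ≈ 0.5414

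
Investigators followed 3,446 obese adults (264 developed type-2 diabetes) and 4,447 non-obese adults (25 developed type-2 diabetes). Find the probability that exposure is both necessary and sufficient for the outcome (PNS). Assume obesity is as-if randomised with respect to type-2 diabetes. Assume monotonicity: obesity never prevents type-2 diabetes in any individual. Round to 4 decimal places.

PNS ≈ 0.0710

p₁ = P(outcome | exposed) = 264/3446 = 0.076611
p₀ = P(outcome | unexposed) = 25/4447 = 0.0056218
Under exogeneity and monotonicity, PNS = p₁ − p₀.
PNS = 0.076611 − 0.0056218 = 0.070989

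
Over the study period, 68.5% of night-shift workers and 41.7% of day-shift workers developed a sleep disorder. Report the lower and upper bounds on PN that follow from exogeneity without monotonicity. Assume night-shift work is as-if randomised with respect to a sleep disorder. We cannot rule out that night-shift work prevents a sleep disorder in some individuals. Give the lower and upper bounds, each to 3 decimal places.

0.391 ≤ PN ≤ 0.851

p₁ = 0.685, p₀ = 0.417.
Under exogeneity alone the bounds on PN are max{0,(p₁−p₀)/p₁} ≤ PN ≤ min{1,(1−p₀)/p₁}.
  lower = (p₁ − p₀)/p₁ = 0.268 / 0.685 ≈ 0.3912
  upper = min{1, (1 − p₀)/p₁} = 0.583 / 0.685 ≈ 0.8511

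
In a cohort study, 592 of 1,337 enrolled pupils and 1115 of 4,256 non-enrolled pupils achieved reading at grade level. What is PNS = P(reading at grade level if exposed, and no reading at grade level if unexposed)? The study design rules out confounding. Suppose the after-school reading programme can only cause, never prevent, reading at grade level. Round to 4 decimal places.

p₁ = P(outcome | exposed) = 592/1337 = 0.44278
p₀ = P(outcome | unexposed) = 1115/4256 = 0.26198
Under exogeneity and monotonicity, PNS = p₁ − p₀.
PNS = 0.44278 − 0.26198 = 0.1808

PNS ≈ 0.1808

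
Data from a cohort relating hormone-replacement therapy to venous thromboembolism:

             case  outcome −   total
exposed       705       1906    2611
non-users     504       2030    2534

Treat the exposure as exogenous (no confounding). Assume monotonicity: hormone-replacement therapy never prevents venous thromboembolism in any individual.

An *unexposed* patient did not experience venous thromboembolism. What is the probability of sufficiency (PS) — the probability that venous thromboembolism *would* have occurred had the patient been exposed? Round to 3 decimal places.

p₁ = P(outcome | exposed) = 705/2611 = 0.27001
p₀ = P(outcome | unexposed) = 504/2534 = 0.1989
Under exogeneity and monotonicity, PS = (p₁ − p₀) / (1 − p₀).
PS = (0.27001 − 0.1989) / (1 − 0.1989) = 0.071116 / 0.8011 ≈ 0.0888

PS ≈ 0.089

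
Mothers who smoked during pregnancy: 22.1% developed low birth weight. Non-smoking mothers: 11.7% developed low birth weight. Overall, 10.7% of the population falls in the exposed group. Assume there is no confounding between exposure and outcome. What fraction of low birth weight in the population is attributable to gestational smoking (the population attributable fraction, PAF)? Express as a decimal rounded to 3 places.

PAF ≈ 0.087

p₁ = 0.221, p₀ = 0.117.
Overall risk P(Y=1) = π·p₁ + (1−π)·p₀ = 0.107×0.221 + 0.893×0.117 = 0.12813.
Under exogeneity, PAF = [P(Y=1) − p₀] / P(Y=1).
PAF = (0.12813 − 0.117) / 0.12813 ≈ 0.0869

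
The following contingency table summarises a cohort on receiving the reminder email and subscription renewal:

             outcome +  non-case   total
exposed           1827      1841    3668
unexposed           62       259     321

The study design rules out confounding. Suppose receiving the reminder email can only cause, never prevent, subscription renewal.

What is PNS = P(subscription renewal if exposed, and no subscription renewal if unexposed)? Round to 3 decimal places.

PNS ≈ 0.305

p₁ = P(outcome | exposed) = 1827/3668 = 0.49809
p₀ = P(outcome | unexposed) = 62/321 = 0.19315
Under exogeneity and monotonicity, PNS = p₁ − p₀.
PNS = 0.49809 − 0.19315 = 0.30495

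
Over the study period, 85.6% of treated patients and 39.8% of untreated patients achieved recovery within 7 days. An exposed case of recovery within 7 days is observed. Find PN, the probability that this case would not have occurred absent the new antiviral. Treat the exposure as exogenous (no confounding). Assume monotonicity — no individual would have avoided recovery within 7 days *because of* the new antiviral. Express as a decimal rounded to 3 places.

p₁ = 0.856, p₀ = 0.398.
Under exogeneity and monotonicity, PN = (p₁ − p₀) / p₁.
PN = (0.856 − 0.398) / 0.856 = 0.458 / 0.856 ≈ 0.5350

PN ≈ 0.535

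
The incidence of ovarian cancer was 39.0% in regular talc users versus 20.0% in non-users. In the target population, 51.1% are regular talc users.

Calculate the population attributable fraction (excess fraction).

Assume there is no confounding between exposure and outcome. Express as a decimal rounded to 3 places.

PAF ≈ 0.327

p₁ = 0.39, p₀ = 0.2.
Overall risk P(Y=1) = π·p₁ + (1−π)·p₀ = 0.511×0.39 + 0.489×0.2 = 0.29709.
Under exogeneity, PAF = [P(Y=1) − p₀] / P(Y=1).
PAF = (0.29709 − 0.2) / 0.29709 ≈ 0.3268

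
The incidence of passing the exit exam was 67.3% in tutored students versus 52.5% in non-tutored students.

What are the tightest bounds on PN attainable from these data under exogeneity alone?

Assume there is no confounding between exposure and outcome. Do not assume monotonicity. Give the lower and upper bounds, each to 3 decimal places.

p₁ = 0.673, p₀ = 0.525.
Under exogeneity alone the bounds on PN are max{0,(p₁−p₀)/p₁} ≤ PN ≤ min{1,(1−p₀)/p₁}.
  lower = (p₁ − p₀)/p₁ = 0.148 / 0.673 ≈ 0.2199
  upper = min{1, (1 − p₀)/p₁} = 0.475 / 0.673 ≈ 0.7058

0.220 ≤ PN ≤ 0.706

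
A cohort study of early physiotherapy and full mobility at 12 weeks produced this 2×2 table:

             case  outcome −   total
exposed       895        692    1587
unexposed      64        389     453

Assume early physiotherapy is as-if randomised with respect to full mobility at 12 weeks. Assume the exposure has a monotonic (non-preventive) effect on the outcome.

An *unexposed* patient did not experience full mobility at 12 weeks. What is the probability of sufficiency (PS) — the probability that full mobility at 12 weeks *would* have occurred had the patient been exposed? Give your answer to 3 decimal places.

p₁ = P(outcome | exposed) = 895/1587 = 0.56396
p₀ = P(outcome | unexposed) = 64/453 = 0.14128
Under exogeneity and monotonicity, PS = (p₁ − p₀)/(1 − p₀).
PS = (0.56396 − 0.14128) / 0.85872 ≈ 0.4922

PS ≈ 0.492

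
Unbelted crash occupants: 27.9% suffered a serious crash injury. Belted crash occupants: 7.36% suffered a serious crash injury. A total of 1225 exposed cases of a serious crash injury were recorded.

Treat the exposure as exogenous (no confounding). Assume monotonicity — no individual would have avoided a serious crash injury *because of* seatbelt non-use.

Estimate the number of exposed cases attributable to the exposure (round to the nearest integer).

p₁ = 0.279, p₀ = 0.0736.
PN = (p₁ − p₀)/p₁ = (0.279 − 0.0736) / 0.279 ≈ 0.73620.
Attributable cases ≈ PN × (exposed cases) = 0.73620 × 1225 ≈ 901.85.

about 902 cases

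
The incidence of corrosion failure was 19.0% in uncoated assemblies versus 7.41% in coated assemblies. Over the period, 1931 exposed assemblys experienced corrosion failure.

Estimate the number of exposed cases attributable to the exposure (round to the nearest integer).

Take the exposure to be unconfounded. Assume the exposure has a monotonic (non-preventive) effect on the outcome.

p₁ = 0.19, p₀ = 0.0741.
PN = (p₁ − p₀)/p₁ = (0.19 − 0.0741) / 0.19 ≈ 0.61000.
Attributable cases ≈ PN × (exposed cases) = 0.61000 × 1931 ≈ 1177.91.

about 1178 cases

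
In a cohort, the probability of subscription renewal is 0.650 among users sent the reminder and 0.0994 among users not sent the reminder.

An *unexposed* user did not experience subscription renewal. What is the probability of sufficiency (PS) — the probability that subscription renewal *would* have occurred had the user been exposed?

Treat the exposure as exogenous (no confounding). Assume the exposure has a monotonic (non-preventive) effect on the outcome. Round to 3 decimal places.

PS ≈ 0.611

Let p₁ = 0.65, p₀ = 0.0994.
Under exogeneity and monotonicity, PS = (p₁ − p₀) / (1 − p₀).
PS = (0.65 − 0.0994) / (1 − 0.0994) = 0.5506 / 0.9006 ≈ 0.6114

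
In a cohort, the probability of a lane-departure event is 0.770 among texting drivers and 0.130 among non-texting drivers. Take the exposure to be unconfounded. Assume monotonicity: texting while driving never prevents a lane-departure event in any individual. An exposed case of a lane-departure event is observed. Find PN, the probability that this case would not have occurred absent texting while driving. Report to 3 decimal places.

Let p₁ = 0.77, p₀ = 0.13.
Under exogeneity and monotonicity, PN = (p₁ − p₀) / p₁.
PN = (0.77 − 0.13) / 0.77 = 0.64 / 0.77 ≈ 0.8312

PN ≈ 0.831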